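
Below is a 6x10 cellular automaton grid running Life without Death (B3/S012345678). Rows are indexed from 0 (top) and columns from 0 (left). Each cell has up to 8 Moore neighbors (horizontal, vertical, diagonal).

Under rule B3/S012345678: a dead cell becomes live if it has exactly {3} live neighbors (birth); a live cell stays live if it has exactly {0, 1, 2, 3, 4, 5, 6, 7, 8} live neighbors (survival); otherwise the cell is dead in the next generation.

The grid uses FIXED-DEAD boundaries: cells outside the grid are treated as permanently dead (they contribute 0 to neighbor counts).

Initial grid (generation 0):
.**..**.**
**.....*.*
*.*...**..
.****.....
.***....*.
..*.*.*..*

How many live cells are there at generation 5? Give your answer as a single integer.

Simulating step by step:
Generation 0 (given above): 26 live cells
Generation 1: 34 live cells
***..*****
**...*.*.*
*.*...***.
*****..*..
.***.*..*.
.**.*.*..*
Generation 2: 40 live cells
***..*****
**...*.*.*
*.*.*****.
******.*..
.***.****.
.**.***..*
Generation 3: 42 live cells
***..*****
**.*.*.*.*
*.*.*****.
******.*..
.***.****.
.**.***.**
Generation 4: 44 live cells
***.******
**.*.*.*.*
*.*.*****.
******.*..
.***.*****
.**.***.**
Generation 5: 46 live cells
**********
**.*.*.*.*
*.*.*****.
******.*.*
.***.*****
.**.***.**
Population at generation 5: 46

Answer: 46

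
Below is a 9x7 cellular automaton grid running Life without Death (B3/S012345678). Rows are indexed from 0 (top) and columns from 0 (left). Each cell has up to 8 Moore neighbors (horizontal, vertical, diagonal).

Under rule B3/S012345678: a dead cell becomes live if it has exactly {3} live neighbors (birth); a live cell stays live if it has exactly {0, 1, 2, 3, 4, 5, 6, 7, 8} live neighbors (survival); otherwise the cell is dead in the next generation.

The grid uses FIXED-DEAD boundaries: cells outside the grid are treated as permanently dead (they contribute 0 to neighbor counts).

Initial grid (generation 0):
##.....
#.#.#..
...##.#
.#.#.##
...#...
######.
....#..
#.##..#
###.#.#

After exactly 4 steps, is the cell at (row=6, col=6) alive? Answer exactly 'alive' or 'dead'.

Answer: dead

Derivation:
Simulating step by step:
Generation 0 (given above): 29 live cells
Generation 1: 36 live cells
##.....
#.#.##.
.#.##.#
.#.#.##
#..#..#
######.
#...#..
#.###.#
###.###
Generation 2: 38 live cells
##.....
#.#.##.
##.##.#
##.#.##
#..#..#
######.
#...#..
#.###.#
###.###
Generation 3: 38 live cells
##.....
#.#.##.
##.##.#
##.#.##
#..#..#
######.
#...#..
#.###.#
###.###
Generation 4: 38 live cells
##.....
#.#.##.
##.##.#
##.#.##
#..#..#
######.
#...#..
#.###.#
###.###

Cell (6,6) at generation 4: 0 -> dead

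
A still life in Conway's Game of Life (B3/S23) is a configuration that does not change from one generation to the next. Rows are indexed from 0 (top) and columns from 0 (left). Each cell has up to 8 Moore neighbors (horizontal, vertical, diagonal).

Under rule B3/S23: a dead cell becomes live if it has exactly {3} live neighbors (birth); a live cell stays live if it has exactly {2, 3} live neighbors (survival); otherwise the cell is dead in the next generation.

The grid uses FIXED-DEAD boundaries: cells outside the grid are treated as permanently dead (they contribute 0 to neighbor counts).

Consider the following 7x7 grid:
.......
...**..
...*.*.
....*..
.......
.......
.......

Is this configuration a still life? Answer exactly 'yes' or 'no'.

Compute generation 1 and compare to generation 0 (given above):
Generation 1:
.......
...**..
...*.*.
....*..
.......
.......
.......
The grids are IDENTICAL -> still life.

Answer: yes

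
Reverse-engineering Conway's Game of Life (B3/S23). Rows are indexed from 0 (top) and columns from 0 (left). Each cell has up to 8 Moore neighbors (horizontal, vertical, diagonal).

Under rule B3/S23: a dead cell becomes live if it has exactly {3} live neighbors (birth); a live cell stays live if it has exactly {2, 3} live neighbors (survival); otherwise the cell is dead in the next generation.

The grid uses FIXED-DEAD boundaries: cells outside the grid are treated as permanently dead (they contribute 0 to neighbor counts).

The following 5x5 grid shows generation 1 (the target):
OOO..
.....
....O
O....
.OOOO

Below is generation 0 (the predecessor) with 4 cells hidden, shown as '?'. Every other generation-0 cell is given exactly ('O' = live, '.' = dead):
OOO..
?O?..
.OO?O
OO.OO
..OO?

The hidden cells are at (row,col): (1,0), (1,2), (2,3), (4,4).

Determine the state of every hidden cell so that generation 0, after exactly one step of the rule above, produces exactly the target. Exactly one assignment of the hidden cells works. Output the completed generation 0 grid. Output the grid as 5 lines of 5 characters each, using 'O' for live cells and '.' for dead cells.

Hidden generation-0 cells (in order): (1,0), (1,2), (2,3), (4,4).
A hidden cell only influences target cells in its own 3x3 neighborhood. Try each of the 2^4 = 16 assignments, step the completed generation 0 forward once under B3/S23, and compare with the target:
  (1,0)=. (1,2)=. (2,3)=. (4,4)=. -> step gives (1,3)='O' but target has '.' -> reject
  (1,0)=. (1,2)=. (2,3)=. (4,4)=O -> step gives (1,3)='O' but target has '.' -> reject
  (1,0)=. (1,2)=. (2,3)=O (4,4)=. -> step reproduces the target at every cell -> ACCEPT
  (1,0)=. (1,2)=. (2,3)=O (4,4)=O -> step gives (4,3)='.' but target has 'O' -> reject
  (1,0)=. (1,2)=O (2,3)=. (4,4)=. -> step gives (0,1)='.' but target has 'O' -> reject
  (1,0)=. (1,2)=O (2,3)=. (4,4)=O -> step gives (0,1)='.' but target has 'O' -> reject
  (1,0)=. (1,2)=O (2,3)=O (4,4)=. -> step gives (0,1)='.' but target has 'O' -> reject
  (1,0)=. (1,2)=O (2,3)=O (4,4)=O -> step gives (0,1)='.' but target has 'O' -> reject
  (1,0)=O (1,2)=. (2,3)=. (4,4)=. -> step gives (0,1)='.' but target has 'O' -> reject
  (1,0)=O (1,2)=. (2,3)=. (4,4)=O -> step gives (0,1)='.' but target has 'O' -> reject
  (1,0)=O (1,2)=. (2,3)=O (4,4)=. -> step gives (0,1)='.' but target has 'O' -> reject
  (1,0)=O (1,2)=. (2,3)=O (4,4)=O -> step gives (0,1)='.' but target has 'O' -> reject
  (1,0)=O (1,2)=O (2,3)=. (4,4)=. -> step gives (0,1)='.' but target has 'O' -> reject
  (1,0)=O (1,2)=O (2,3)=. (4,4)=O -> step gives (0,1)='.' but target has 'O' -> reject
  (1,0)=O (1,2)=O (2,3)=O (4,4)=. -> step gives (0,1)='.' but target has 'O' -> reject
  (1,0)=O (1,2)=O (2,3)=O (4,4)=O -> step gives (0,1)='.' but target has 'O' -> reject
Unique solution: (1,0)=dead, (1,2)=dead, (2,3)=live, (4,4)=dead.
Check: live-neighbor counts of every cell in the completed generation 0:
23210
45642
44543
24764
23333
Applying B3/S23 to generation 0 with these counts gives:
OOO..
.....
....O
O....
.OOOO
which matches the target exactly.

Answer: OOO..
.O...
.OOOO
OO.OO
..OO.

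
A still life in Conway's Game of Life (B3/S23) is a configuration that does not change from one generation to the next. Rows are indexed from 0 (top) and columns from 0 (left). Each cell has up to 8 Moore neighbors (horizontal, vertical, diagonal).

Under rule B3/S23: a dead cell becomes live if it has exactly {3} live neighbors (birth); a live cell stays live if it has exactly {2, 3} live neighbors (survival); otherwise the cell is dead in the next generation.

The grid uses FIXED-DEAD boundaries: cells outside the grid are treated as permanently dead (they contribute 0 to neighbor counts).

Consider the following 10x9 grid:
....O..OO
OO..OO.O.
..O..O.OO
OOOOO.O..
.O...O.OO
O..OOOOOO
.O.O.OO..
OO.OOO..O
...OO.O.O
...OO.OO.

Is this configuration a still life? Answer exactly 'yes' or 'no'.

Compute generation 1 and compare to generation 0 (given above):
Generation 1:
....OOOOO
.O.OOO...
.......OO
O..OO....
........O
OO.O....O
.O......O
OO.......
......O.O
...OO.OO.
Cell (0,5) differs: gen0=0 vs gen1=1 -> NOT a still life.

Answer: no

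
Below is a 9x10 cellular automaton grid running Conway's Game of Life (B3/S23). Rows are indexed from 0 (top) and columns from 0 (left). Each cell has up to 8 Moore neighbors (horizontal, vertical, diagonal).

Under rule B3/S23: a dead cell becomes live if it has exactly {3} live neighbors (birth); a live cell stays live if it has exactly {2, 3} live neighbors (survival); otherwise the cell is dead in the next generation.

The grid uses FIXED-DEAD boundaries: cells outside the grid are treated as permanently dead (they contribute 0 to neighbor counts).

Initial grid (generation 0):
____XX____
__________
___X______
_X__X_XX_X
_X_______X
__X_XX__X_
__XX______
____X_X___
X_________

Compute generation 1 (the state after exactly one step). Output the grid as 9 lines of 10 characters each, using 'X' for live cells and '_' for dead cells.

Answer: __________
____X_____
__________
__X_____X_
_XXXX_XX_X
_XX_X_____
__X_______
___X______
__________

Derivation:
Simulating step by step:
Generation 0 (given above): 19 live cells
Generation 1: 15 live cells
(generation 1 grid is the final answer)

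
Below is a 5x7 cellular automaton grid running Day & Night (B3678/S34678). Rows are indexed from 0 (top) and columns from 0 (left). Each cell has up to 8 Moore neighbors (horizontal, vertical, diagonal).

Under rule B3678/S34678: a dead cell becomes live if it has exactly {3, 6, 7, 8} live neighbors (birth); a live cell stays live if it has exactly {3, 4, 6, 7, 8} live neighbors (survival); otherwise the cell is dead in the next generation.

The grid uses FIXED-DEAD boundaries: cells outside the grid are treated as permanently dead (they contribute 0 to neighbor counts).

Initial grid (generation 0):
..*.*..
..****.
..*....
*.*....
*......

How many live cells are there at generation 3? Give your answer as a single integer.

Answer: 0

Derivation:
Simulating step by step:
Generation 0 (given above): 10 live cells
Generation 1: 8 live cells
....**.
.**.*..
..*.*..
.......
.*.....
Generation 2: 3 live cells
...*...
....*..
.*.....
.......
.......
Generation 3: 0 live cells
.......
.......
.......
.......
.......
Population at generation 3: 0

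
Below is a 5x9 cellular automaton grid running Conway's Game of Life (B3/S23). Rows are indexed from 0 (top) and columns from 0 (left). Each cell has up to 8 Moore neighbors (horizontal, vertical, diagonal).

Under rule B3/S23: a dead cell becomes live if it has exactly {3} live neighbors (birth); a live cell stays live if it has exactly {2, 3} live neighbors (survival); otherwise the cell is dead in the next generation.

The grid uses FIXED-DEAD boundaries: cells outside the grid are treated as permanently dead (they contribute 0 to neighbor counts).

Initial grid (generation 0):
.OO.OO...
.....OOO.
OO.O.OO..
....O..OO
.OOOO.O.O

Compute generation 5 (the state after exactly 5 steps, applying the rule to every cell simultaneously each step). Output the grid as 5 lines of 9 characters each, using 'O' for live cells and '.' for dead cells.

Answer: .........
.........
...OO.OOO
..O..OOOO
...OO....

Derivation:
Simulating step by step:
Generation 0 (given above): 21 live cells
Generation 1: 13 live cells
....OO...
O..O...O.
........O
O.......O
..OOOO..O
Generation 2: 10 live cells
....O....
....O....
.......OO
...OO..OO
...OO....
Generation 3: 10 live cells
.........
.........
...OO..OO
...OO..OO
...OO....
Generation 4: 10 live cells
.........
.........
...OO..OO
..O..O.OO
...OO....
Generation 5: 12 live cells
(generation 5 grid is the final answer)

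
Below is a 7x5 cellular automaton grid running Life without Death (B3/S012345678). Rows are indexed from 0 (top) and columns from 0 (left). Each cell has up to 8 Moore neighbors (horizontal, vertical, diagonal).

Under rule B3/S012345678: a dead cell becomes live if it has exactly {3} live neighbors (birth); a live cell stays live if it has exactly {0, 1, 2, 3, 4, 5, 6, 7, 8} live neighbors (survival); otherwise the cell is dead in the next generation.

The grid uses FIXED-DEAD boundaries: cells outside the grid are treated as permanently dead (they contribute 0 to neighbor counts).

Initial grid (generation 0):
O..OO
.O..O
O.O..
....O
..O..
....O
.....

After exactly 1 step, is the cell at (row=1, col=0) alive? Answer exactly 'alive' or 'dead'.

Simulating step by step:
Generation 0 (given above): 10 live cells
Generation 1: 17 live cells
O..OO
OOO.O
OOOO.
.O.OO
..OO.
....O
.....

Cell (1,0) at generation 1: 1 -> alive

Answer: alive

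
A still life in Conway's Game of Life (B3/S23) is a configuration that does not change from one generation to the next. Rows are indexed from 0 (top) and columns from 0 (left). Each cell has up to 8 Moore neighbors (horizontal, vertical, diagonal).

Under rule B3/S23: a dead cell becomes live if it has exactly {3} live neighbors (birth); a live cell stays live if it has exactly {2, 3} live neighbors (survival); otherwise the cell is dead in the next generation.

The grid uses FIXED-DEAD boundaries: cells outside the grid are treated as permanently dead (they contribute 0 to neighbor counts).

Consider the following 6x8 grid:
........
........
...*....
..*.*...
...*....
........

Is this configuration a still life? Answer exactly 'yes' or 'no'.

Compute generation 1 and compare to generation 0 (given above):
Generation 1:
........
........
...*....
..*.*...
...*....
........
The grids are IDENTICAL -> still life.

Answer: yes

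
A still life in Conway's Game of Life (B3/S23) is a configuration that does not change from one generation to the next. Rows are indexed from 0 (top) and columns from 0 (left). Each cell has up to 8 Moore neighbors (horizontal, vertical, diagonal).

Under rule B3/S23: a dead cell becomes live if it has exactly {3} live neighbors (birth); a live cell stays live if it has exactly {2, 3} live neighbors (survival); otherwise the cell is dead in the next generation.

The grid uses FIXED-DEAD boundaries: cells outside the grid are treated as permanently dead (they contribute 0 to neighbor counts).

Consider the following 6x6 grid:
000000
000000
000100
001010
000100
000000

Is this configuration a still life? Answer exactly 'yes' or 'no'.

Answer: yes

Derivation:
Compute generation 1 and compare to generation 0 (given above):
Generation 1:
000000
000000
000100
001010
000100
000000
The grids are IDENTICAL -> still life.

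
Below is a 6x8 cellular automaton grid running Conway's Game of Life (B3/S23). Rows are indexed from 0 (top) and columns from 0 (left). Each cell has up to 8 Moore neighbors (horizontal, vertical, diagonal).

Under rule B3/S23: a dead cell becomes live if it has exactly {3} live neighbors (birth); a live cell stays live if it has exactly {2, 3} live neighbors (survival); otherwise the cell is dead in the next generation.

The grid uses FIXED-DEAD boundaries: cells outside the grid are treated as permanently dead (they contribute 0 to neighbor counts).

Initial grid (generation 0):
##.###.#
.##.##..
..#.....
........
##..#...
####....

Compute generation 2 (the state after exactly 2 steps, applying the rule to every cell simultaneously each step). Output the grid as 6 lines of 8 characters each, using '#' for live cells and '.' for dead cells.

Answer: ##..###.
#..#.##.
###.....
##.#....
#..#....
.###....

Derivation:
Simulating step by step:
Generation 0 (given above): 18 live cells
Generation 1: 17 live cells
##.#.##.
#....##.
.###....
.#......
#..#....
#.##....
Generation 2: 20 live cells
(generation 2 grid is the final answer)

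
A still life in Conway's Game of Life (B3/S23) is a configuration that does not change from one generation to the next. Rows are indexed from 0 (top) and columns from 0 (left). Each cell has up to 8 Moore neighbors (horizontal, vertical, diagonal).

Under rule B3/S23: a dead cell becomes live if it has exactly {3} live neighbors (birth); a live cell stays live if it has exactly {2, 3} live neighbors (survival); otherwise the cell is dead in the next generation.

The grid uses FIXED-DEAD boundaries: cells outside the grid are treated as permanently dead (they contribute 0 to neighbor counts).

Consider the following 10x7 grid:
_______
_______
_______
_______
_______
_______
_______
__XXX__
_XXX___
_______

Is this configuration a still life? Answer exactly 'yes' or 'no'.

Compute generation 1 and compare to generation 0 (given above):
Generation 1:
_______
_______
_______
_______
_______
_______
___X___
_X__X__
_X__X__
__X____
Cell (6,3) differs: gen0=0 vs gen1=1 -> NOT a still life.

Answer: no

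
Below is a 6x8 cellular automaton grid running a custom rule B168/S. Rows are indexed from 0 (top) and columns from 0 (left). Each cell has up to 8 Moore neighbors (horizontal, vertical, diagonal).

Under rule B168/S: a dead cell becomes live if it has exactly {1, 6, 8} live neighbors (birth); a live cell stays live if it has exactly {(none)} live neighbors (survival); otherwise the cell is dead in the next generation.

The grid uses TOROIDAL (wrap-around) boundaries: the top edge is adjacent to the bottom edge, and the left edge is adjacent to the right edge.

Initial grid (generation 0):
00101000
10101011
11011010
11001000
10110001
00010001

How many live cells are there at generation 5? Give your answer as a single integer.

Answer: 4

Derivation:
Simulating step by step:
Generation 0 (given above): 21 live cells
Generation 1: 4 live cells
00000000
00010000
00000001
00000000
00000100
00000100
Generation 2: 18 live cells
00110110
10101011
10111010
10001101
00000000
00000000
Generation 3: 6 live cells
00000000
00000100
00000100
00000000
01010000
01000001
Generation 4: 16 live cells
01101101
00000000
00000000
11010110
00001011
00011010
Generation 5: 4 live cells
00000000
00000001
00010000
00000000
00000100
00000100
Population at generation 5: 4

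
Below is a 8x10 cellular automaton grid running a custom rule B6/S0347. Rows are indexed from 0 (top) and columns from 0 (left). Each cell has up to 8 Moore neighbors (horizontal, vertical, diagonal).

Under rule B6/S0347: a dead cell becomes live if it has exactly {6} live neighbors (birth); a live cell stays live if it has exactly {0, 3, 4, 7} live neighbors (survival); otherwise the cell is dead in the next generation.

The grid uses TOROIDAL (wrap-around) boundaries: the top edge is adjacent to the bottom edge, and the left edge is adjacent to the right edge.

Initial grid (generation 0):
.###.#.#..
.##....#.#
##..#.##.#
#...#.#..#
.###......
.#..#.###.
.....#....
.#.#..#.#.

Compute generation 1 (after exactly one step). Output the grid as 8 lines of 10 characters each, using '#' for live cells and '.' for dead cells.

Answer: .#.#...#..
#......#..
.#....##.#
.........#
.###......
..........
.....#....
......#...

Derivation:
Simulating step by step:
Generation 0 (given above): 32 live cells
Generation 1: 15 live cells
(generation 1 grid is the final answer)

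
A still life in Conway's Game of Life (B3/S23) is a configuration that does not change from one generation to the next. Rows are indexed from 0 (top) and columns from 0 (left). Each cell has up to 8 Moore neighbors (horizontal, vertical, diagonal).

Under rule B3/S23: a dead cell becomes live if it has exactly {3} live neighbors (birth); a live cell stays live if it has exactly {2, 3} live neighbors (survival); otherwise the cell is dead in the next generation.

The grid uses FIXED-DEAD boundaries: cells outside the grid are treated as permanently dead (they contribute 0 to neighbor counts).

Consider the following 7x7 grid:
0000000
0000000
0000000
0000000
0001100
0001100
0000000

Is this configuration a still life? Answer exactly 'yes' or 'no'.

Compute generation 1 and compare to generation 0 (given above):
Generation 1:
0000000
0000000
0000000
0000000
0001100
0001100
0000000
The grids are IDENTICAL -> still life.

Answer: yes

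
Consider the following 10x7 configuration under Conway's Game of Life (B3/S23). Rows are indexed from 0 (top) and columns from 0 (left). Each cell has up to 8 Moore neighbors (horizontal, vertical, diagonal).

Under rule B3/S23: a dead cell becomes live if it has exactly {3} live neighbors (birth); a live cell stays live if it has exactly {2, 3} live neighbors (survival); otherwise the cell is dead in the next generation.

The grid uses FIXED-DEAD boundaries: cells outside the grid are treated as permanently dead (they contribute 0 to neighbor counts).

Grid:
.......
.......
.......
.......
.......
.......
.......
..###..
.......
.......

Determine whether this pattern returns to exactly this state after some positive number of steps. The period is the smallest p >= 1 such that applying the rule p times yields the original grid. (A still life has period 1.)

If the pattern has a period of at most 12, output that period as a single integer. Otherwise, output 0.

Answer: 2

Derivation:
Simulating and comparing each generation to the original:
Gen 0 (original, given above): 3 live cells
Gen 1: 3 live cells, differs from original
Gen 2: 3 live cells, MATCHES original -> period = 2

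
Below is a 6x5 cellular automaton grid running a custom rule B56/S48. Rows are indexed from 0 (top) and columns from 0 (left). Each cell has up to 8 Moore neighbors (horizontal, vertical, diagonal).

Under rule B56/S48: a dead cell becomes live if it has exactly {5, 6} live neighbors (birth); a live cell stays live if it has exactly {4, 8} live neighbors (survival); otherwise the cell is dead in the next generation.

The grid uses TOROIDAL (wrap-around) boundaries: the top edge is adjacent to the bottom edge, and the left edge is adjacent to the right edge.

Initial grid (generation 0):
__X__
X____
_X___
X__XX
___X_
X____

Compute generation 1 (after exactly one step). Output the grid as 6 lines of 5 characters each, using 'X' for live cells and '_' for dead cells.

Answer: _____
_____
_____
_____
____X
_____

Derivation:
Simulating step by step:
Generation 0 (given above): 8 live cells
Generation 1: 1 live cells
(generation 1 grid is the final answer)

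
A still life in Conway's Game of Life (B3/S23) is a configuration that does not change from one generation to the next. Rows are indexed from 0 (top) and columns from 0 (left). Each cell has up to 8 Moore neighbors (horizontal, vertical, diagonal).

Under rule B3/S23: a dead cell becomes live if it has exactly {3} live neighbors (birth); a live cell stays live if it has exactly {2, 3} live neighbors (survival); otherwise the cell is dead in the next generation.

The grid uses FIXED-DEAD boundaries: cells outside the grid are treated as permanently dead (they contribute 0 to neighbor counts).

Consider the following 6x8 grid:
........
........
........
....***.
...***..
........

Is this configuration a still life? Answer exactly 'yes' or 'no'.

Answer: no

Derivation:
Compute generation 1 and compare to generation 0 (given above):
Generation 1:
........
........
.....*..
...*..*.
...*..*.
....*...
Cell (2,5) differs: gen0=0 vs gen1=1 -> NOT a still life.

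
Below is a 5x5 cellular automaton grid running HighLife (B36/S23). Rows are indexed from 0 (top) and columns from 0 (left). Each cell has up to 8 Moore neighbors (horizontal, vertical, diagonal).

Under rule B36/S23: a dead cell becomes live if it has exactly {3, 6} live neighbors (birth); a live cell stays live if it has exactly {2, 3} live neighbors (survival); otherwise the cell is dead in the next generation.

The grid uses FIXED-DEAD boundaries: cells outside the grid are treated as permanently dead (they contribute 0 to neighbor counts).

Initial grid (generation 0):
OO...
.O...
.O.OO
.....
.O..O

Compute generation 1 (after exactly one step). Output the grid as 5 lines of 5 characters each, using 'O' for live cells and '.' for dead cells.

Answer: OO...
.O...
..O..
..OOO
.....

Derivation:
Simulating step by step:
Generation 0 (given above): 8 live cells
Generation 1: 7 live cells
(generation 1 grid is the final answer)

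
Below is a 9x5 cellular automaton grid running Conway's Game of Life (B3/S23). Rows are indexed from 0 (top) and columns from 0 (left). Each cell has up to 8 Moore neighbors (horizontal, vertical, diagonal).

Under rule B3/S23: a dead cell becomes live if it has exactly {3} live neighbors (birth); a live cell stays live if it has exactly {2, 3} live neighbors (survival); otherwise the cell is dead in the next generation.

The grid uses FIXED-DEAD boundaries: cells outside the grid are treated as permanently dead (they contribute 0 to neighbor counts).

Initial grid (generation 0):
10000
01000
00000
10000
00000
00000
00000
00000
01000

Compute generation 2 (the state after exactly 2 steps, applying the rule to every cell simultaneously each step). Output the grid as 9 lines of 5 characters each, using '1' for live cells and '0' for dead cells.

Answer: 00000
00000
00000
00000
00000
00000
00000
00000
00000

Derivation:
Simulating step by step:
Generation 0 (given above): 4 live cells
Generation 1: 0 live cells
00000
00000
00000
00000
00000
00000
00000
00000
00000
Generation 2: 0 live cells
(generation 2 grid is the final answer)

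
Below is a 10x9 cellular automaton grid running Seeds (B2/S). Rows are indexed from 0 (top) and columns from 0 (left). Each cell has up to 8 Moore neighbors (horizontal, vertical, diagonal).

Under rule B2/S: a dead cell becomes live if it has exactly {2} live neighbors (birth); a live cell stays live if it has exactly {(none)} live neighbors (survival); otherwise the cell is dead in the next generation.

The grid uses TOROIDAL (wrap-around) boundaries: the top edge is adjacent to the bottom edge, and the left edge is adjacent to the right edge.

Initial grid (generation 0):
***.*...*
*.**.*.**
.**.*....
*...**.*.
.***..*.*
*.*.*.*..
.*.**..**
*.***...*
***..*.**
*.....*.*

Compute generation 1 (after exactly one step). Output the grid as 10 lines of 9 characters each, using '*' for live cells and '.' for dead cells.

Answer: .........
......*..
.........
.........
.........
.........
......*..
.........
.........
....*....

Derivation:
Simulating step by step:
Generation 0 (given above): 46 live cells
Generation 1: 3 live cells
(generation 1 grid is the final answer)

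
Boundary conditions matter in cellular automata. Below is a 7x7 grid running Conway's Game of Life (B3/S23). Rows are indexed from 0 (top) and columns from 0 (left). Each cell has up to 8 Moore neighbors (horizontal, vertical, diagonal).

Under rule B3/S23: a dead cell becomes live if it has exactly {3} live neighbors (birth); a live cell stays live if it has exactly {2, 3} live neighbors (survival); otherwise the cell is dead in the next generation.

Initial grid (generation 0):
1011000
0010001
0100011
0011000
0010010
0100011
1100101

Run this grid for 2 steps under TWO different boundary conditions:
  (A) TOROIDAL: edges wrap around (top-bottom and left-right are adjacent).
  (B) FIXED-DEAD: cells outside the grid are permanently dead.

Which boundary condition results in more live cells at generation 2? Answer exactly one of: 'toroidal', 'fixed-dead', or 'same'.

Answer: fixed-dead

Derivation:
Under TOROIDAL boundary, generation 2:
0000011
0000000
0000000
0000000
0000001
1100000
0100010
Population = 7

Under FIXED-DEAD boundary, generation 2:
0101100
0000011
0100000
1000000
0000000
0000101
1010010
Population = 12

Comparison: toroidal=7, fixed-dead=12 -> fixed-dead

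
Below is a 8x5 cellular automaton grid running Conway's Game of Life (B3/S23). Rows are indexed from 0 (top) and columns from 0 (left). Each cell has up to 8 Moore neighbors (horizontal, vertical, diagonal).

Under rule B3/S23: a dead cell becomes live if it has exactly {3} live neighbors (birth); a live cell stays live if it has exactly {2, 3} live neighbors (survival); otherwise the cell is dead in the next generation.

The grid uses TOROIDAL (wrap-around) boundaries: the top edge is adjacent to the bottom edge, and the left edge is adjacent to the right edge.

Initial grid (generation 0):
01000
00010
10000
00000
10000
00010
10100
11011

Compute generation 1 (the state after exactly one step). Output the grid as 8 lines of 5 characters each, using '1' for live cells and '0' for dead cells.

Simulating step by step:
Generation 0 (given above): 11 live cells
Generation 1: 8 live cells
(generation 1 grid is the final answer)

Answer: 01010
00000
00000
00000
00000
01001
10100
00011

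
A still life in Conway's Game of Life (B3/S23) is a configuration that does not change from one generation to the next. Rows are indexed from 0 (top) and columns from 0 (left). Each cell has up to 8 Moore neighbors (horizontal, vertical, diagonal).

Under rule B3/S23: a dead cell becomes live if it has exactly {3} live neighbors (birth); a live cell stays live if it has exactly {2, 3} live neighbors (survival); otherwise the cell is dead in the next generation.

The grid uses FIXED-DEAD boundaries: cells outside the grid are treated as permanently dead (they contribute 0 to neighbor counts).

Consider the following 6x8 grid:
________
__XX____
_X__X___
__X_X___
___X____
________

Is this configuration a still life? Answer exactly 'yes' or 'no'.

Answer: yes

Derivation:
Compute generation 1 and compare to generation 0 (given above):
Generation 1:
________
__XX____
_X__X___
__X_X___
___X____
________
The grids are IDENTICAL -> still life.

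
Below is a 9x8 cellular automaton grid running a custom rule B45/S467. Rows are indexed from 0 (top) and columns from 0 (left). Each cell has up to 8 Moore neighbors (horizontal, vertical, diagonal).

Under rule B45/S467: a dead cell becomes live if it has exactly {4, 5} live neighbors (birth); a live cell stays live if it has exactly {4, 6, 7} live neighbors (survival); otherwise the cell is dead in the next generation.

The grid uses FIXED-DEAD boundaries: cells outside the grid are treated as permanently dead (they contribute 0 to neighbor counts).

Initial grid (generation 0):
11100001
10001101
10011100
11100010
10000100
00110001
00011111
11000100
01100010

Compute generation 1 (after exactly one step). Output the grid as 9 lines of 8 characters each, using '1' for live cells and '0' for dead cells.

Simulating step by step:
Generation 0 (given above): 32 live cells
Generation 1: 23 live cells
(generation 1 grid is the final answer)

Answer: 00000000
01011010
01001110
01001100
01100000
00001110
00101010
00101110
00000000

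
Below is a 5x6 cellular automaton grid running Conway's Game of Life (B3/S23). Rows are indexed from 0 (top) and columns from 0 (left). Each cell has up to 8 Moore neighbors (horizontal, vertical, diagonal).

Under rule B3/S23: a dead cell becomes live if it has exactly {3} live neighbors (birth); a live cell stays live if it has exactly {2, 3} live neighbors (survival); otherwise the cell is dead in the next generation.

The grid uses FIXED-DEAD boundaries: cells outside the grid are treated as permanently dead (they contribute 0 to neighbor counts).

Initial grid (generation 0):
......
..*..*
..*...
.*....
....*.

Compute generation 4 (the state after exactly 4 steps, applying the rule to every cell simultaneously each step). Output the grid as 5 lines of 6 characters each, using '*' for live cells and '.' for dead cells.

Answer: ......
......
......
......
......

Derivation:
Simulating step by step:
Generation 0 (given above): 5 live cells
Generation 1: 2 live cells
......
......
.**...
......
......
Generation 2: 0 live cells
......
......
......
......
......
Generation 3: 0 live cells
......
......
......
......
......
Generation 4: 0 live cells
(generation 4 grid is the final answer)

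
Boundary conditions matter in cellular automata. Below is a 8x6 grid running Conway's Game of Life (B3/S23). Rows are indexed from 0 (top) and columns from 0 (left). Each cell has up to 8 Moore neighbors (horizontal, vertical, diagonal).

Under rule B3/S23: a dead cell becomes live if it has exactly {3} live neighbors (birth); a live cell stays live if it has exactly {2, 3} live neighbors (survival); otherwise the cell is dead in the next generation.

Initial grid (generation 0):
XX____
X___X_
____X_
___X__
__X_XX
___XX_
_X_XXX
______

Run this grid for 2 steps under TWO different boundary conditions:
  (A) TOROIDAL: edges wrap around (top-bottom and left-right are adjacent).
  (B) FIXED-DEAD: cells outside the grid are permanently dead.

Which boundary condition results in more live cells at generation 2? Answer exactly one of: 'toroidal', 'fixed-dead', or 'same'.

Answer: toroidal

Derivation:
Under TOROIDAL boundary, generation 2:
____X_
_XX___
__XX_X
X_XX_X
X___XX
XXXXXX
__XX_X
______
Population = 22

Under FIXED-DEAD boundary, generation 2:
XX____
XXX___
__XXX_
__XX_X
____X_
__XXX_
___XX_
___XX_
Population = 19

Comparison: toroidal=22, fixed-dead=19 -> toroidal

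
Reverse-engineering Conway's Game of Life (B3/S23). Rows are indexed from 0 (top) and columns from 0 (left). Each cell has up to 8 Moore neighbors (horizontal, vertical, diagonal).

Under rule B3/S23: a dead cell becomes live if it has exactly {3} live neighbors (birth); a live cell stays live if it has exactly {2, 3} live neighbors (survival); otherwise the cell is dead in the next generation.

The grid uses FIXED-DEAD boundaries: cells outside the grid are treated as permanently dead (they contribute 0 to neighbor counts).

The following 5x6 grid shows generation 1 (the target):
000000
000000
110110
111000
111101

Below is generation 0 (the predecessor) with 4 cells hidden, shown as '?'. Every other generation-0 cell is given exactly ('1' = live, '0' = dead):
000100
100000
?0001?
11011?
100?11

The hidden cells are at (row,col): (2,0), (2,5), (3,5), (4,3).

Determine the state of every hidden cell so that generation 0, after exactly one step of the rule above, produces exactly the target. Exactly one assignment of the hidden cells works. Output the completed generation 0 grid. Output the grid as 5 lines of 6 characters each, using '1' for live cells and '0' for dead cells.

Answer: 000100
100000
000010
110110
100111

Derivation:
Hidden generation-0 cells (in order): (2,0), (2,5), (3,5), (4,3).
A hidden cell only influences target cells in its own 3x3 neighborhood. Try each of the 2^4 = 16 assignments, step the completed generation 0 forward once under B3/S23, and compare with the target:
  (2,0)=0 (2,5)=0 (3,5)=0 (4,3)=0 -> step gives (3,2)='0' but target has '1' -> reject
  (2,0)=0 (2,5)=0 (3,5)=0 (4,3)=1 -> step reproduces the target at every cell -> ACCEPT
  (2,0)=0 (2,5)=0 (3,5)=1 (4,3)=0 -> step gives (2,5)='1' but target has '0' -> reject
  (2,0)=0 (2,5)=0 (3,5)=1 (4,3)=1 -> step gives (2,5)='1' but target has '0' -> reject
  (2,0)=0 (2,5)=1 (3,5)=0 (4,3)=0 -> step gives (1,4)='1' but target has '0' -> reject
  (2,0)=0 (2,5)=1 (3,5)=0 (4,3)=1 -> step gives (1,4)='1' but target has '0' -> reject
  (2,0)=0 (2,5)=1 (3,5)=1 (4,3)=0 -> step gives (1,4)='1' but target has '0' -> reject
  (2,0)=0 (2,5)=1 (3,5)=1 (4,3)=1 -> step gives (1,4)='1' but target has '0' -> reject
  (2,0)=1 (2,5)=0 (3,5)=0 (4,3)=0 -> step gives (2,1)='0' but target has '1' -> reject
  (2,0)=1 (2,5)=0 (3,5)=0 (4,3)=1 -> step gives (2,1)='0' but target has '1' -> reject
  (2,0)=1 (2,5)=0 (3,5)=1 (4,3)=0 -> step gives (2,1)='0' but target has '1' -> reject
  (2,0)=1 (2,5)=0 (3,5)=1 (4,3)=1 -> step gives (2,1)='0' but target has '1' -> reject
  (2,0)=1 (2,5)=1 (3,5)=0 (4,3)=0 -> step gives (1,4)='1' but target has '0' -> reject
  (2,0)=1 (2,5)=1 (3,5)=0 (4,3)=1 -> step gives (1,4)='1' but target has '0' -> reject
  (2,0)=1 (2,5)=1 (3,5)=1 (4,3)=0 -> step gives (1,4)='1' but target has '0' -> reject
  (2,0)=1 (2,5)=1 (3,5)=1 (4,3)=1 -> step gives (1,4)='1' but target has '0' -> reject
Unique solution: (2,0)=dead, (2,5)=dead, (3,5)=dead, (4,3)=live.
Check: live-neighbor counts of every cell in the completed generation 0:
111010
011221
332322
223454
233342
Applying B3/S23 to generation 0 with these counts gives:
000000
000000
110110
111000
111101
which matches the target exactly.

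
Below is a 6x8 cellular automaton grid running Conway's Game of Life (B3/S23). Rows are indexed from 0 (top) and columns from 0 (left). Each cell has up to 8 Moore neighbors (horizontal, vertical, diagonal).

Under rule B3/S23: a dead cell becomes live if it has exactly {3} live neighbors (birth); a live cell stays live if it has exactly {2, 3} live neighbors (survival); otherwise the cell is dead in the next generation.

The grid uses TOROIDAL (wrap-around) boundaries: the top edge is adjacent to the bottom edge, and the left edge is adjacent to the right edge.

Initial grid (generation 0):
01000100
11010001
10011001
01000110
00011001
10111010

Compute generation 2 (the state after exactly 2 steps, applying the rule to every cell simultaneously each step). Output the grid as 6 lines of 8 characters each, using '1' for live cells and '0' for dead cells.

Simulating step by step:
Generation 0 (given above): 21 live cells
Generation 1: 20 live cells
00000110
01010011
00011100
00100110
11000001
11100011
Generation 2: 16 live cells
(generation 2 grid is the final answer)

Answer: 00000100
00110001
00010001
11110111
00000100
00100100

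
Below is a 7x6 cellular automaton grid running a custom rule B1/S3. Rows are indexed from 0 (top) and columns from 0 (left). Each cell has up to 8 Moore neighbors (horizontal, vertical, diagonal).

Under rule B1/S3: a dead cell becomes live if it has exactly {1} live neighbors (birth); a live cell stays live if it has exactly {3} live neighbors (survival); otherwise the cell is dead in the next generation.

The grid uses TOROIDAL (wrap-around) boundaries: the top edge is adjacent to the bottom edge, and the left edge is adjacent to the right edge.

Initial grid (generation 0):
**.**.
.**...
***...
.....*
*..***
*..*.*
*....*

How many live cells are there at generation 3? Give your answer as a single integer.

Simulating step by step:
Generation 0 (given above): 19 live cells
Generation 1: 3 live cells
......
......
*.*.*.
......
......
......
......
Generation 2: 6 live cells
......
*.*.*.
......
*.*.*.
......
......
......
Generation 3: 6 live cells
*.*.*.
......
......
......
*.*.*.
......
......
Population at generation 3: 6

Answer: 6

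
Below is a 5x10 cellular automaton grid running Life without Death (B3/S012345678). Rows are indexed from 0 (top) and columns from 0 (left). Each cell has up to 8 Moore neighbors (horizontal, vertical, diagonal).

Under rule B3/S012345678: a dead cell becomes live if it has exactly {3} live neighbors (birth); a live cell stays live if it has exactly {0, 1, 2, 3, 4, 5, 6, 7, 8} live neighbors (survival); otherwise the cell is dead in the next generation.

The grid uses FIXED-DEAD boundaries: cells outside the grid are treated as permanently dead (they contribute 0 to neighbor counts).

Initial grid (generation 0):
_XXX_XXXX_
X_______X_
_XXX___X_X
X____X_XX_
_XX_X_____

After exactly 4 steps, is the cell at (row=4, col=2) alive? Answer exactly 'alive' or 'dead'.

Simulating step by step:
Generation 0 (given above): 21 live cells
Generation 1: 27 live cells
_XXX_XXXX_
X___X___XX
XXXX__XX_X
X___XXXXX_
_XX_X_____
Generation 2: 32 live cells
_XXXXXXXXX
X___X___XX
XXXX__XX_X
X___XXXXX_
_XXXX_XX__
Generation 3: 33 live cells
_XXXXXXXXX
X___X___XX
XXXX__XX_X
X___XXXXX_
_XXXX_XXX_
Generation 4: 34 live cells
_XXXXXXXXX
X___X___XX
XXXX__XX_X
X___XXXXXX
_XXXX_XXX_

Cell (4,2) at generation 4: 1 -> alive

Answer: alive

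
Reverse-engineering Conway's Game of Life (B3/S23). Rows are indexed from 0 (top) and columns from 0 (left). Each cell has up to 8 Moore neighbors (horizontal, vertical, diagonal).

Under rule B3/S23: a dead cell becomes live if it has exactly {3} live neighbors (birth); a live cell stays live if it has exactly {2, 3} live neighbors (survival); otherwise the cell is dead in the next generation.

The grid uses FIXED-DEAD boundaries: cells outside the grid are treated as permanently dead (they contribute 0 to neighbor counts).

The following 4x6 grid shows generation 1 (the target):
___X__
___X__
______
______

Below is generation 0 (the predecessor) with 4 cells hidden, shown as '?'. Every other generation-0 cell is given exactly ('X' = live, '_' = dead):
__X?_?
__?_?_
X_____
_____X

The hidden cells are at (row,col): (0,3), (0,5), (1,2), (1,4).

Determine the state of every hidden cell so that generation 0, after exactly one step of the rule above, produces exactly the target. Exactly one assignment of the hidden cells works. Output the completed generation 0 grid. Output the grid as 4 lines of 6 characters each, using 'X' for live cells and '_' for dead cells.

Answer: __XX__
____X_
X_____
_____X

Derivation:
Hidden generation-0 cells (in order): (0,3), (0,5), (1,2), (1,4).
A hidden cell only influences target cells in its own 3x3 neighborhood. Try each of the 2^4 = 16 assignments, step the completed generation 0 forward once under B3/S23, and compare with the target:
  (0,3)=_ (0,5)=_ (1,2)=_ (1,4)=_ -> step gives (0,3)='_' but target has 'X' -> reject
  (0,3)=_ (0,5)=_ (1,2)=_ (1,4)=X -> step gives (0,3)='_' but target has 'X' -> reject
  (0,3)=_ (0,5)=_ (1,2)=X (1,4)=_ -> step gives (0,3)='_' but target has 'X' -> reject
  (0,3)=_ (0,5)=_ (1,2)=X (1,4)=X -> step gives (1,1)='X' but target has '_' -> reject
  (0,3)=_ (0,5)=X (1,2)=_ (1,4)=_ -> step gives (0,3)='_' but target has 'X' -> reject
  (0,3)=_ (0,5)=X (1,2)=_ (1,4)=X -> step gives (0,3)='_' but target has 'X' -> reject
  (0,3)=_ (0,5)=X (1,2)=X (1,4)=_ -> step gives (0,3)='_' but target has 'X' -> reject
  (0,3)=_ (0,5)=X (1,2)=X (1,4)=X -> step gives (1,1)='X' but target has '_' -> reject
  (0,3)=X (0,5)=_ (1,2)=_ (1,4)=_ -> step gives (0,3)='_' but target has 'X' -> reject
  (0,3)=X (0,5)=_ (1,2)=_ (1,4)=X -> step reproduces the target at every cell -> ACCEPT
  (0,3)=X (0,5)=_ (1,2)=X (1,4)=_ -> step gives (0,2)='X' but target has '_' -> reject
  (0,3)=X (0,5)=_ (1,2)=X (1,4)=X -> step gives (0,2)='X' but target has '_' -> reject
  (0,3)=X (0,5)=X (1,2)=_ (1,4)=_ -> step gives (0,3)='_' but target has 'X' -> reject
  (0,3)=X (0,5)=X (1,2)=_ (1,4)=X -> step gives (0,4)='X' but target has '_' -> reject
  (0,3)=X (0,5)=X (1,2)=X (1,4)=_ -> step gives (0,2)='X' but target has '_' -> reject
  (0,3)=X (0,5)=X (1,2)=X (1,4)=X -> step gives (0,2)='X' but target has '_' -> reject
Unique solution: (0,3)=live, (0,5)=dead, (1,2)=dead, (1,4)=live.
Check: live-neighbor counts of every cell in the completed generation 0:
011221
122311
010122
110010
Applying B3/S23 to generation 0 with these counts gives:
___X__
___X__
______
______
which matches the target exactly.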